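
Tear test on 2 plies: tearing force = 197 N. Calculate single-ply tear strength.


Formula: Per-ply strength = Total force / Number of plies
Per-ply = 197 N / 2
Per-ply = 98.5 N

98.5 N


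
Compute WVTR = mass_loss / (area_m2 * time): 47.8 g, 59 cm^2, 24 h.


Formula: WVTR = mass_loss / (area * time)
Step 1: Convert area: 59 cm^2 = 0.0059 m^2
Step 2: WVTR = 47.8 g / (0.0059 m^2 * 24 h)
Step 3: WVTR = 47.8 / 0.1416 = 337.6 g/m^2/h

337.6 g/m^2/h


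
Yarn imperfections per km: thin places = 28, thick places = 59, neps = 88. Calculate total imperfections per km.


Formula: Total = thin places + thick places + neps
Total = 28 + 59 + 88
Total = 175 imperfections/km

175 imperfections/km


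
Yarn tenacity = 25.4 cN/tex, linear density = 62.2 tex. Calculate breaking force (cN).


Formula: Breaking force = Tenacity * Linear density
F = 25.4 cN/tex * 62.2 tex
F = 1579.88 cN

1579.88 cN


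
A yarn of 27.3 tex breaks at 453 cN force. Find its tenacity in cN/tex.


Formula: Tenacity = Breaking force / Linear density
Tenacity = 453 cN / 27.3 tex
Tenacity = 16.59 cN/tex

16.59 cN/tex


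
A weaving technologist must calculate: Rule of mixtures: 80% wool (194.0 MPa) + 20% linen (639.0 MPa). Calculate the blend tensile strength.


Formula: Blend property = (fraction_A * property_A) + (fraction_B * property_B)
Step 1: Contribution A = 80/100 * 194.0 MPa = 155.2 MPa
Step 2: Contribution B = 20/100 * 639.0 MPa = 127.8 MPa
Step 3: Blend tensile strength = 155.2 + 127.8 = 283.0 MPa

283.0 MPa


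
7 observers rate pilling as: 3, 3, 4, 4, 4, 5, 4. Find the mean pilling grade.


Formula: Mean = sum / count
Sum = 3 + 3 + 4 + 4 + 4 + 5 + 4 = 27
Mean = 27 / 7 = 3.9

3.9


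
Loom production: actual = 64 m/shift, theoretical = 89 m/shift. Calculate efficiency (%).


Formula: Efficiency% = (Actual output / Theoretical output) * 100
Efficiency% = (64 / 89) * 100
Efficiency% = 0.719101 * 100 = 71.9101% ≈ 71.9%

71.9%


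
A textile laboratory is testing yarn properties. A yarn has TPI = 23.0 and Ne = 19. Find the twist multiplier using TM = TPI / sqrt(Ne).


Formula: TM = TPI / sqrt(Ne)
Step 1: sqrt(Ne) = sqrt(19) = 4.3589
Step 2: TM = 23.0 / 4.3589 = 5.28

5.28 TM


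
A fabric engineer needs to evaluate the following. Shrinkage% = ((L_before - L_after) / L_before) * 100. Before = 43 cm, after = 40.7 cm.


Formula: Shrinkage% = ((L_before - L_after) / L_before) * 100
Step 1: Shrinkage = 43 - 40.7 = 2.3 cm
Step 2: Shrinkage% = (2.3 / 43) * 100
Step 3: Shrinkage% = 0.053488 * 100 = 5.3488% ≈ 5.3%

5.3%


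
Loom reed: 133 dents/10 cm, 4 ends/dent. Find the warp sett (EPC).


Formula: EPC = (dents per 10 cm * ends per dent) / 10
Step 1: Total ends per 10 cm = 133 * 4 = 532
Step 2: EPC = 532 / 10 = 53.2 ends/cm

53.2 ends/cm


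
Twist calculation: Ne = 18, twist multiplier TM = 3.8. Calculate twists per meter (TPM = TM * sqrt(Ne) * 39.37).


Formula: TPM = TM * sqrt(Ne) * 39.37
Step 1: sqrt(Ne) = sqrt(18) = 4.2426
Step 2: TM * sqrt(Ne) = 3.8 * 4.2426 = 16.1219
Step 3: TPM = 16.1219 * 39.37 = 635 twists/m

635 twists/m


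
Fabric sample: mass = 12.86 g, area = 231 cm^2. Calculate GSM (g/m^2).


Formula: GSM = mass_g / area_m2
Step 1: Convert area: 231 cm^2 = 231 / 10000 = 0.0231 m^2
Step 2: GSM = 12.86 g / 0.0231 m^2 = 556.7 g/m^2

556.7 g/m^2


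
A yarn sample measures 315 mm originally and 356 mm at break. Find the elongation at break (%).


Formula: Elongation (%) = ((L_break - L0) / L0) * 100
Step 1: Extension = 356 - 315 = 41 mm
Step 2: Elongation = (41 / 315) * 100
Step 3: Elongation = 0.130159 * 100 = 13.0159% ≈ 13.0%

13.0%


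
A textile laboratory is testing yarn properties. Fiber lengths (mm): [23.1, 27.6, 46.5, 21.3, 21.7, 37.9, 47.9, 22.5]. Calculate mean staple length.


Formula: Mean = sum of lengths / count
Sum = 23.1 + 27.6 + 46.5 + 21.3 + 21.7 + 37.9 + 47.9 + 22.5
Sum = 248.5 mm
Mean = 248.5 / 8 = 31.06 mm

31.06 mm


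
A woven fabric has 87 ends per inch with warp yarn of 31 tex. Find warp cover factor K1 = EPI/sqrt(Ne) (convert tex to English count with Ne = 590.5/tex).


Formula: K1 = EPI / sqrt(Ne), with Ne = 590.5 / tex_warp
Step 1: Ne = 590.5 / 31 = 19.048
Step 2: sqrt(Ne) = sqrt(19.048) = 4.3644
Step 3: K1 = 87 / 4.3644 = 19.9

19.9


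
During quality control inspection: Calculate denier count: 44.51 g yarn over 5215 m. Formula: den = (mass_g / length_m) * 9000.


Formula: den = (mass_g / length_m) * 9000
Substituting: den = (44.51 / 5215) * 9000
Intermediate: 44.51 / 5215 = 0.008535 g/m
den = 0.008535 * 9000 = 76.8 denier

76.8 denier


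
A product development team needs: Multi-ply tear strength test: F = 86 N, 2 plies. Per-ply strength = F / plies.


Formula: Per-ply strength = Total force / Number of plies
Per-ply = 86 N / 2
Per-ply = 43 N

43 N


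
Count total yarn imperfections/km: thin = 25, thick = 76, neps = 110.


Formula: Total = thin places + thick places + neps
Total = 25 + 76 + 110
Total = 211 imperfections/km

211 imperfections/km


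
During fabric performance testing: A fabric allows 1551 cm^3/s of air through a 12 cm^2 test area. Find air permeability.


Formula: Air Permeability = Airflow / Test Area
AP = 1551 cm^3/s / 12 cm^2
AP = 129.3 cm^3/s/cm^2

129.3 cm^3/s/cm^2


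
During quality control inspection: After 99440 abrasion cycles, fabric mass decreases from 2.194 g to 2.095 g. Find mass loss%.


Formula: Mass loss% = ((m_before - m_after) / m_before) * 100
Step 1: Mass loss = 2.194 - 2.095 = 0.099 g
Step 2: Ratio = 0.099 / 2.194 = 0.0451231
Step 3: Mass loss% = 0.0451231 * 100 = 4.51231% ≈ 4.51%

4.51%


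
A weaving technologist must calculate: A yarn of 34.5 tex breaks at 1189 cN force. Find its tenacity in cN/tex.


Formula: Tenacity = Breaking force / Linear density
Tenacity = 1189 cN / 34.5 tex
Tenacity = 34.46 cN/tex

34.46 cN/tex


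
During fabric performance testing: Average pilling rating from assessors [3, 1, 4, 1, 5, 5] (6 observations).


Formula: Mean = sum / count
Sum = 3 + 1 + 4 + 1 + 5 + 5 = 19
Mean = 19 / 6 = 3.2

3.2


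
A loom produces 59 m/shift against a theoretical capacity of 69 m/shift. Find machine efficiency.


Formula: Efficiency% = (Actual output / Theoretical output) * 100
Efficiency% = (59 / 69) * 100
Efficiency% = 0.855072 * 100 = 85.5072% ≈ 85.5%

85.5%


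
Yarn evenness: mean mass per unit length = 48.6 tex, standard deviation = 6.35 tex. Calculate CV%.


Formula: CV% = (standard deviation / mean) * 100
Step 1: Ratio = 6.35 / 48.6 = 0.130658
Step 2: CV% = 0.130658 * 100 = 13.0658% ≈ 13.1%

13.1%


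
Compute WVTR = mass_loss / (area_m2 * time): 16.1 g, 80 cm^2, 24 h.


Formula: WVTR = mass_loss / (area * time)
Step 1: Convert area: 80 cm^2 = 0.008 m^2
Step 2: WVTR = 16.1 g / (0.008 m^2 * 24 h)
Step 3: WVTR = 16.1 / 0.192 = 83.9 g/m^2/h

83.9 g/m^2/h


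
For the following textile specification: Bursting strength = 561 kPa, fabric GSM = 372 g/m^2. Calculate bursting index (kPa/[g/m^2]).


Formula: Bursting Index = Bursting Strength / Fabric GSM
BI = 561 kPa / 372 g/m^2
BI = 1.508 kPa/(g/m^2)

1.508 kPa/(g/m^2)


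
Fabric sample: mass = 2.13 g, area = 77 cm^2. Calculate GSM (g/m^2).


Formula: GSM = mass_g / area_m2
Step 1: Convert area: 77 cm^2 = 77 / 10000 = 0.0077 m^2
Step 2: GSM = 2.13 g / 0.0077 m^2 = 276.6 g/m^2

276.6 g/m^2


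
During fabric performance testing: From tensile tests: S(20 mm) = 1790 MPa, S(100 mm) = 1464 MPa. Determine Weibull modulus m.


Formula: m = ln(L1/L2) / ln(S2/S1)
Step 1: ln(L1/L2) = ln(20/100) = -1.60944
Step 2: S2/S1 = 1464/1790 = 0.81788
Step 3: ln(S2/S1) = ln(0.81788) = -0.20104
Step 4: m = -1.60944 / -0.20104 = 8.01

8.01 (Weibull m)


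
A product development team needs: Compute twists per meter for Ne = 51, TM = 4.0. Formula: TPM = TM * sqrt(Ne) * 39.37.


Formula: TPM = TM * sqrt(Ne) * 39.37
Step 1: sqrt(Ne) = sqrt(51) = 7.1414
Step 2: TM * sqrt(Ne) = 4.0 * 7.1414 = 28.5656
Step 3: TPM = 28.5656 * 39.37 = 1125 twists/m

1125 twists/m


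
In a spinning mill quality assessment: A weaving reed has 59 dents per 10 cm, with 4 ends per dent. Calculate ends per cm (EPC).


Formula: EPC = (dents per 10 cm * ends per dent) / 10
Step 1: Total ends per 10 cm = 59 * 4 = 236
Step 2: EPC = 236 / 10 = 23.6 ends/cm

23.6 ends/cm


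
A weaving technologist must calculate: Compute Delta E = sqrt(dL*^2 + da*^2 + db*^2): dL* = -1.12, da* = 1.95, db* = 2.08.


Formula: Delta E = sqrt(dL*^2 + da*^2 + db*^2)
Step 1: dL*^2 = (-1.12)^2 = 1.2544
Step 2: da*^2 = 1.95^2 = 3.8025
Step 3: db*^2 = 2.08^2 = 4.3264
Step 4: Sum = 1.2544 + 3.8025 + 4.3264 = 9.3833
Step 5: Delta E = sqrt(9.3833) = 3.06

3.06 Delta E


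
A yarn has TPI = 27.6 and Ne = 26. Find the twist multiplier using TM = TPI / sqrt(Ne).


Formula: TM = TPI / sqrt(Ne)
Step 1: sqrt(Ne) = sqrt(26) = 5.099
Step 2: TM = 27.6 / 5.099 = 5.41

5.41 TM


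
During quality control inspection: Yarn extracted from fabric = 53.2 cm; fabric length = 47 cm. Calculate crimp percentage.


Formula: Crimp% = ((L_yarn - L_fabric) / L_fabric) * 100
Step 1: Extension = 53.2 - 47 = 6.2 cm
Step 2: Crimp% = (6.2 / 47) * 100
Step 3: Crimp% = 0.131915 * 100 = 13.1915% ≈ 13.2%

13.2%


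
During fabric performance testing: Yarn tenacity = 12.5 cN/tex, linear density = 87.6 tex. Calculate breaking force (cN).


Formula: Breaking force = Tenacity * Linear density
F = 12.5 cN/tex * 87.6 tex
F = 1095.00 cN

1095.00 cN


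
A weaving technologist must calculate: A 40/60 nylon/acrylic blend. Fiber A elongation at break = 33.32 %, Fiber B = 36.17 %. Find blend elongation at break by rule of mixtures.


Formula: Blend property = (fraction_A * property_A) + (fraction_B * property_B)
Step 1: Contribution A = 40/100 * 33.32 % = 13.328 %
Step 2: Contribution B = 60/100 * 36.17 % = 21.702 %
Step 3: Blend elongation at break = 13.328 + 21.702 = 35.03 %

35.03 %


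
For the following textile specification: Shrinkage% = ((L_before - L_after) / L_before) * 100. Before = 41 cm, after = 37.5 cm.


Formula: Shrinkage% = ((L_before - L_after) / L_before) * 100
Step 1: Shrinkage = 41 - 37.5 = 3.5 cm
Step 2: Shrinkage% = (3.5 / 41) * 100
Step 3: Shrinkage% = 0.085366 * 100 = 8.5366% ≈ 8.5%

8.5%


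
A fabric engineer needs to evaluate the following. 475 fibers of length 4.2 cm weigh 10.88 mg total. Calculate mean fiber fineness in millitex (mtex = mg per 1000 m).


Formula: fineness (mtex) = mass (mg) / total length (km) = (mass_mg / total_length_m) * 1000
Step 1: Convert fiber length: 4.2 cm = 0.042 m
Step 2: Total fiber length = 475 * 0.042 = 19.95 m
Step 3: Linear density = 10.88 mg / 19.95 m = 0.5454 mg/m
Step 4: fineness = 0.5454 * 1000 = 545.4 mtex

545.4 mtex


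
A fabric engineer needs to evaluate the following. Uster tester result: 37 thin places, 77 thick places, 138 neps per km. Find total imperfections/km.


Formula: Total = thin places + thick places + neps
Total = 37 + 77 + 138
Total = 252 imperfections/km

252 imperfections/km


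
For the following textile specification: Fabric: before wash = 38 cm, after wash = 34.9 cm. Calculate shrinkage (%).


Formula: Shrinkage% = ((L_before - L_after) / L_before) * 100
Step 1: Shrinkage = 38 - 34.9 = 3.1 cm
Step 2: Shrinkage% = (3.1 / 38) * 100
Step 3: Shrinkage% = 0.081579 * 100 = 8.1579% ≈ 8.2%

8.2%


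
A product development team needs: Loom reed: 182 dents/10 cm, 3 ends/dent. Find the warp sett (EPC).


Formula: EPC = (dents per 10 cm * ends per dent) / 10
Step 1: Total ends per 10 cm = 182 * 3 = 546
Step 2: EPC = 546 / 10 = 54.6 ends/cm

54.6 ends/cm


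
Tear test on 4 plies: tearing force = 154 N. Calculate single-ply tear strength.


Formula: Per-ply strength = Total force / Number of plies
Per-ply = 154 N / 4
Per-ply = 38.5 N

38.5 N


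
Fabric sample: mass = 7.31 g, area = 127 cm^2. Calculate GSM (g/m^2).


Formula: GSM = mass_g / area_m2
Step 1: Convert area: 127 cm^2 = 127 / 10000 = 0.0127 m^2
Step 2: GSM = 7.31 g / 0.0127 m^2 = 575.6 g/m^2

575.6 g/m^2


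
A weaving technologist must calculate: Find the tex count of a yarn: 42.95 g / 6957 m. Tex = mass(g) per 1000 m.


Formula: Tex = (mass_g / length_m) * 1000
Substituting: Tex = (42.95 / 6957) * 1000
Intermediate: 42.95 / 6957 = 0.00617364 g/m
Tex = 0.00617364 * 1000 = 6.17 tex

6.17 tex


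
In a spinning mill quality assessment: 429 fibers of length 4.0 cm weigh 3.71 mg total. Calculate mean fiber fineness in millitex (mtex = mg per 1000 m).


Formula: fineness (mtex) = mass (mg) / total length (km) = (mass_mg / total_length_m) * 1000
Step 1: Convert fiber length: 4.0 cm = 0.04 m
Step 2: Total fiber length = 429 * 0.04 = 17.16 m
Step 3: Linear density = 3.71 mg / 17.16 m = 0.2162 mg/m
Step 4: fineness = 0.2162 * 1000 = 216.2 mtex

216.2 mtex


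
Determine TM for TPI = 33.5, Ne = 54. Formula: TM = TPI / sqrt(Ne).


Formula: TM = TPI / sqrt(Ne)
Step 1: sqrt(Ne) = sqrt(54) = 7.3485
Step 2: TM = 33.5 / 7.3485 = 4.56

4.56 TM


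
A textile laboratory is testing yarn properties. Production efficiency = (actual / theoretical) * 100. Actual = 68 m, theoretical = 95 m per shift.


Formula: Efficiency% = (Actual output / Theoretical output) * 100
Efficiency% = (68 / 95) * 100
Efficiency% = 0.715789 * 100 = 71.5789% ≈ 71.6%

71.6%


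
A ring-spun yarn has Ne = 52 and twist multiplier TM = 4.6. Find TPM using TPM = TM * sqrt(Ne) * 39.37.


Formula: TPM = TM * sqrt(Ne) * 39.37
Step 1: sqrt(Ne) = sqrt(52) = 7.2111
Step 2: TM * sqrt(Ne) = 4.6 * 7.2111 = 33.1711
Step 3: TPM = 33.1711 * 39.37 = 1306 twists/m

1306 twists/m


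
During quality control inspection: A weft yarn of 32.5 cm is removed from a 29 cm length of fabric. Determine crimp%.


Formula: Crimp% = ((L_yarn - L_fabric) / L_fabric) * 100
Step 1: Extension = 32.5 - 29 = 3.5 cm
Step 2: Crimp% = (3.5 / 29) * 100
Step 3: Crimp% = 0.12069 * 100 = 12.069% ≈ 12.1%

12.1%


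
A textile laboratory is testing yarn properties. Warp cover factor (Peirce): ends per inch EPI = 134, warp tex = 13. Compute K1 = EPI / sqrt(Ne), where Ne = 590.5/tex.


Formula: K1 = EPI / sqrt(Ne), with Ne = 590.5 / tex_warp
Step 1: Ne = 590.5 / 13 = 45.423
Step 2: sqrt(Ne) = sqrt(45.423) = 6.7397
Step 3: K1 = 134 / 6.7397 = 19.9

19.9


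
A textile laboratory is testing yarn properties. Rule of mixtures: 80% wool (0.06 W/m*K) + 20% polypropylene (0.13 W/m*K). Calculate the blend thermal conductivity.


Formula: Blend property = (fraction_A * property_A) + (fraction_B * property_B)
Step 1: Contribution A = 80/100 * 0.06 W/m*K = 0.048 W/m*K
Step 2: Contribution B = 20/100 * 0.13 W/m*K = 0.026 W/m*K
Step 3: Blend thermal conductivity = 0.048 + 0.026 = 0.074 W/m*K

0.074 W/m*K


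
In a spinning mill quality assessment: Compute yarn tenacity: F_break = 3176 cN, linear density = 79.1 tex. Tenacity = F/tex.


Formula: Tenacity = Breaking force / Linear density
Tenacity = 3176 cN / 79.1 tex
Tenacity = 40.15 cN/tex

40.15 cN/tex


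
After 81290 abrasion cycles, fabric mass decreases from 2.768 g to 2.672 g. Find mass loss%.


Formula: Mass loss% = ((m_before - m_after) / m_before) * 100
Step 1: Mass loss = 2.768 - 2.672 = 0.096 g
Step 2: Ratio = 0.096 / 2.768 = 0.0346821
Step 3: Mass loss% = 0.0346821 * 100 = 3.46821% ≈ 3.47%

3.47%


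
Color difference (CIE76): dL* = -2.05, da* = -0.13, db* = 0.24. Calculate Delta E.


Formula: Delta E = sqrt(dL*^2 + da*^2 + db*^2)
Step 1: dL*^2 = (-2.05)^2 = 4.2025
Step 2: da*^2 = (-0.13)^2 = 0.0169
Step 3: db*^2 = 0.24^2 = 0.0576
Step 4: Sum = 4.2025 + 0.0169 + 0.0576 = 4.277
Step 5: Delta E = sqrt(4.277) = 2.07

2.07 Delta E


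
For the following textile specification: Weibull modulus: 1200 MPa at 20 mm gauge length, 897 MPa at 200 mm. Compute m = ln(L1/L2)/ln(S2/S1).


Formula: m = ln(L1/L2) / ln(S2/S1)
Step 1: ln(L1/L2) = ln(20/200) = -2.30259
Step 2: S2/S1 = 897/1200 = 0.7475
Step 3: ln(S2/S1) = ln(0.7475) = -0.29102
Step 4: m = -2.30259 / -0.29102 = 7.91

7.91 (Weibull m)


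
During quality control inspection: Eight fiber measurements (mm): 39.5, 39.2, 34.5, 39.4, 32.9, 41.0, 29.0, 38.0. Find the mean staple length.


Formula: Mean = sum of lengths / count
Sum = 39.5 + 39.2 + 34.5 + 39.4 + 32.9 + 41.0 + 29.0 + 38.0
Sum = 293.5 mm
Mean = 293.5 / 8 = 36.69 mm

36.69 mm


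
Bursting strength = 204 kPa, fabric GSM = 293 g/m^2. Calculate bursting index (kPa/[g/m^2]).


Formula: Bursting Index = Bursting Strength / Fabric GSM
BI = 204 kPa / 293 g/m^2
BI = 0.696 kPa/(g/m^2)

0.696 kPa/(g/m^2)


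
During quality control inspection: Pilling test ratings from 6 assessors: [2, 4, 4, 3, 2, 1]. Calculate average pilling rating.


Formula: Mean = sum / count
Sum = 2 + 4 + 4 + 3 + 2 + 1 = 16
Mean = 16 / 6 = 2.7

2.7


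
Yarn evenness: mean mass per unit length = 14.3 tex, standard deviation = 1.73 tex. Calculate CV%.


Formula: CV% = (standard deviation / mean) * 100
Step 1: Ratio = 1.73 / 14.3 = 0.120979
Step 2: CV% = 0.120979 * 100 = 12.0979% ≈ 12.1%

12.1%


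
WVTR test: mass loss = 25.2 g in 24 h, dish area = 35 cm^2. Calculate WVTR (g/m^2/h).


Formula: WVTR = mass_loss / (area * time)
Step 1: Convert area: 35 cm^2 = 0.0035 m^2
Step 2: WVTR = 25.2 g / (0.0035 m^2 * 24 h)
Step 3: WVTR = 25.2 / 0.084 = 300.0 g/m^2/h

300.0 g/m^2/h


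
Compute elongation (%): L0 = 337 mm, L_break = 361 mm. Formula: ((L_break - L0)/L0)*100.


Formula: Elongation (%) = ((L_break - L0) / L0) * 100
Step 1: Extension = 361 - 337 = 24 mm
Step 2: Elongation = (24 / 337) * 100
Step 3: Elongation = 0.071217 * 100 = 7.1217% ≈ 7.1%

7.1%


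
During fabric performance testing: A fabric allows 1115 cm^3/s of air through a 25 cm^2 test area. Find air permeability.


Formula: Air Permeability = Airflow / Test Area
AP = 1115 cm^3/s / 25 cm^2
AP = 44.6 cm^3/s/cm^2

44.6 cm^3/s/cm^2


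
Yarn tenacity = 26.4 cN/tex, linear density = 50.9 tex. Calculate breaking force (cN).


Formula: Breaking force = Tenacity * Linear density
F = 26.4 cN/tex * 50.9 tex
F = 1343.76 cN

1343.76 cN


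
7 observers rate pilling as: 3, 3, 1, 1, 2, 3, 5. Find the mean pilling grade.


Formula: Mean = sum / count
Sum = 3 + 3 + 1 + 1 + 2 + 3 + 5 = 18
Mean = 18 / 7 = 2.6

2.6


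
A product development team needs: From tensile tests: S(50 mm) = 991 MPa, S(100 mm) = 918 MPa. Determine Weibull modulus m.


Formula: m = ln(L1/L2) / ln(S2/S1)
Step 1: ln(L1/L2) = ln(50/100) = -0.69315
Step 2: S2/S1 = 918/991 = 0.92634
Step 3: ln(S2/S1) = ln(0.92634) = -0.07651
Step 4: m = -0.69315 / -0.07651 = 9.06

9.06 (Weibull m)


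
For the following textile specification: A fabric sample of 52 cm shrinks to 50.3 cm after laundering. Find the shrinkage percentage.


Formula: Shrinkage% = ((L_before - L_after) / L_before) * 100
Step 1: Shrinkage = 52 - 50.3 = 1.7 cm
Step 2: Shrinkage% = (1.7 / 52) * 100
Step 3: Shrinkage% = 0.032692 * 100 = 3.2692% ≈ 3.3%

3.3%


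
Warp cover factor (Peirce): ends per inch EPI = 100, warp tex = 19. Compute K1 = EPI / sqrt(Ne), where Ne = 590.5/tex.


Formula: K1 = EPI / sqrt(Ne), with Ne = 590.5 / tex_warp
Step 1: Ne = 590.5 / 19 = 31.079
Step 2: sqrt(Ne) = sqrt(31.079) = 5.5749
Step 3: K1 = 100 / 5.5749 = 17.9

17.9


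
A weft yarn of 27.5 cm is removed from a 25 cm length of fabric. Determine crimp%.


Formula: Crimp% = ((L_yarn - L_fabric) / L_fabric) * 100
Step 1: Extension = 27.5 - 25 = 2.5 cm
Step 2: Crimp% = (2.5 / 25) * 100
Step 3: Crimp% = 0.1 * 100 = 10.0%

10.0%


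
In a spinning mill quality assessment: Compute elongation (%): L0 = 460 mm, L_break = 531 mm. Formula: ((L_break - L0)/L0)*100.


Formula: Elongation (%) = ((L_break - L0) / L0) * 100
Step 1: Extension = 531 - 460 = 71 mm
Step 2: Elongation = (71 / 460) * 100
Step 3: Elongation = 0.154348 * 100 = 15.4348% ≈ 15.4%

15.4%


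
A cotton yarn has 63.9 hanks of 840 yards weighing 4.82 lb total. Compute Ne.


Formula: Ne = hanks / mass_lb
Substituting: Ne = 63.9 / 4.82
Ne = 13.3

13.3 Ne


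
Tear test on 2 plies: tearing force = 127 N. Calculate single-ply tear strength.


Formula: Per-ply strength = Total force / Number of plies
Per-ply = 127 N / 2
Per-ply = 63.5 N

63.5 N


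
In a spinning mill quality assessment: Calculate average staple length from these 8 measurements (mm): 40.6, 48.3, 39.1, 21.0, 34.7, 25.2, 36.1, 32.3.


Formula: Mean = sum of lengths / count
Sum = 40.6 + 48.3 + 39.1 + 21.0 + 34.7 + 25.2 + 36.1 + 32.3
Sum = 277.3 mm
Mean = 277.3 / 8 = 34.66 mm

34.66 mm


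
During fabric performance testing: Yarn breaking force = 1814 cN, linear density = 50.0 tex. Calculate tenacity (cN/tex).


Formula: Tenacity = Breaking force / Linear density
Tenacity = 1814 cN / 50.0 tex
Tenacity = 36.28 cN/tex

36.28 cN/tex


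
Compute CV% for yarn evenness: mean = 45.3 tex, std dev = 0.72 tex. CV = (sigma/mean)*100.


Formula: CV% = (standard deviation / mean) * 100
Step 1: Ratio = 0.72 / 45.3 = 0.015894
Step 2: CV% = 0.015894 * 100 = 1.5894% ≈ 1.6%

1.6%


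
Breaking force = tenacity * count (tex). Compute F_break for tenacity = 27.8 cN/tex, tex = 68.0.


Formula: Breaking force = Tenacity * Linear density
F = 27.8 cN/tex * 68.0 tex
F = 1890.40 cN

1890.40 cN


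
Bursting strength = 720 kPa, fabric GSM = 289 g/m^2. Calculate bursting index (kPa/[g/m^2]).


Formula: Bursting Index = Bursting Strength / Fabric GSM
BI = 720 kPa / 289 g/m^2
BI = 2.491 kPa/(g/m^2)

2.491 kPa/(g/m^2)


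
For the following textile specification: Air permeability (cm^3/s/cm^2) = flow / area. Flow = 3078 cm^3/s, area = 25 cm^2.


Formula: Air Permeability = Airflow / Test Area
AP = 3078 cm^3/s / 25 cm^2
AP = 123.1 cm^3/s/cm^2

123.1 cm^3/s/cm^2


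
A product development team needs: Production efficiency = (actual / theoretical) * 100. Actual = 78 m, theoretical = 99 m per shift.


Formula: Efficiency% = (Actual output / Theoretical output) * 100
Efficiency% = (78 / 99) * 100
Efficiency% = 0.787879 * 100 = 78.7879% ≈ 78.8%

78.8%


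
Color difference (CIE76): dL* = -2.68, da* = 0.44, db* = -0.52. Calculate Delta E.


Formula: Delta E = sqrt(dL*^2 + da*^2 + db*^2)
Step 1: dL*^2 = (-2.68)^2 = 7.1824
Step 2: da*^2 = 0.44^2 = 0.1936
Step 3: db*^2 = (-0.52)^2 = 0.2704
Step 4: Sum = 7.1824 + 0.1936 + 0.2704 = 7.6464
Step 5: Delta E = sqrt(7.6464) = 2.77

2.77 Delta E


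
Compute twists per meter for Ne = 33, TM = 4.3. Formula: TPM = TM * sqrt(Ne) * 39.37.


Formula: TPM = TM * sqrt(Ne) * 39.37
Step 1: sqrt(Ne) = sqrt(33) = 5.7446
Step 2: TM * sqrt(Ne) = 4.3 * 5.7446 = 24.7018
Step 3: TPM = 24.7018 * 39.37 = 973 twists/m

973 twists/m


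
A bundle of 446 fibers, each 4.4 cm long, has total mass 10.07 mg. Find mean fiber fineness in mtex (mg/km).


Formula: fineness (mtex) = mass (mg) / total length (km) = (mass_mg / total_length_m) * 1000
Step 1: Convert fiber length: 4.4 cm = 0.044 m
Step 2: Total fiber length = 446 * 0.044 = 19.624 m
Step 3: Linear density = 10.07 mg / 19.624 m = 0.5131 mg/m
Step 4: fineness = 0.5131 * 1000 = 513.1 mtex

513.1 mtex


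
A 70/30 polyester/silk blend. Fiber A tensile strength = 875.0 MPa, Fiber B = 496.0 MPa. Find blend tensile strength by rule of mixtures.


Formula: Blend property = (fraction_A * property_A) + (fraction_B * property_B)
Step 1: Contribution A = 70/100 * 875.0 MPa = 612.5 MPa
Step 2: Contribution B = 30/100 * 496.0 MPa = 148.8 MPa
Step 3: Blend tensile strength = 612.5 + 148.8 = 761.3 MPa

761.3 MPa


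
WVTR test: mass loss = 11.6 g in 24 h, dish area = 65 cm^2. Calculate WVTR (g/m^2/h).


Formula: WVTR = mass_loss / (area * time)
Step 1: Convert area: 65 cm^2 = 0.0065 m^2
Step 2: WVTR = 11.6 g / (0.0065 m^2 * 24 h)
Step 3: WVTR = 11.6 / 0.156 = 74.4 g/m^2/h

74.4 g/m^2/h


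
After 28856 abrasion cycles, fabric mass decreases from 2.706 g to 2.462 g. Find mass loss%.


Formula: Mass loss% = ((m_before - m_after) / m_before) * 100
Step 1: Mass loss = 2.706 - 2.462 = 0.244 g
Step 2: Ratio = 0.244 / 2.706 = 0.09017
Step 3: Mass loss% = 0.09017 * 100 = 9.017% ≈ 9.02%

9.02%


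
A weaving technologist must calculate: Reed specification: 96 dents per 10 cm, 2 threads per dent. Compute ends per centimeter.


Formula: EPC = (dents per 10 cm * ends per dent) / 10
Step 1: Total ends per 10 cm = 96 * 2 = 192
Step 2: EPC = 192 / 10 = 19.2 ends/cm

19.2 ends/cm


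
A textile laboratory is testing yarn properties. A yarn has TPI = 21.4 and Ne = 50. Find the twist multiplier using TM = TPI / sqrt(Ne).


Formula: TM = TPI / sqrt(Ne)
Step 1: sqrt(Ne) = sqrt(50) = 7.0711
Step 2: TM = 21.4 / 7.0711 = 3.03

3.03 TM


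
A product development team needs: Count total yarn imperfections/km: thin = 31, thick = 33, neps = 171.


Formula: Total = thin places + thick places + neps
Total = 31 + 33 + 171
Total = 235 imperfections/km

235 imperfections/km


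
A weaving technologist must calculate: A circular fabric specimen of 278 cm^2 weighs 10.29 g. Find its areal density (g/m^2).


Formula: GSM = mass_g / area_m2
Step 1: Convert area: 278 cm^2 = 278 / 10000 = 0.0278 m^2
Step 2: GSM = 10.29 g / 0.0278 m^2 = 370.1 g/m^2

370.1 g/m^2


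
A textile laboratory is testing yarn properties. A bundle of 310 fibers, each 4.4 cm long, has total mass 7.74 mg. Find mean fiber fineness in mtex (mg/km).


Formula: fineness (mtex) = mass (mg) / total length (km) = (mass_mg / total_length_m) * 1000
Step 1: Convert fiber length: 4.4 cm = 0.044 m
Step 2: Total fiber length = 310 * 0.044 = 13.64 m
Step 3: Linear density = 7.74 mg / 13.64 m = 0.5674 mg/m
Step 4: fineness = 0.5674 * 1000 = 567.4 mtex

567.4 mtex


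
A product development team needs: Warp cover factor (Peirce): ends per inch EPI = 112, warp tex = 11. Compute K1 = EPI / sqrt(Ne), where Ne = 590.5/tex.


Formula: K1 = EPI / sqrt(Ne), with Ne = 590.5 / tex_warp
Step 1: Ne = 590.5 / 11 = 53.682
Step 2: sqrt(Ne) = sqrt(53.682) = 7.3268
Step 3: K1 = 112 / 7.3268 = 15.3

15.3


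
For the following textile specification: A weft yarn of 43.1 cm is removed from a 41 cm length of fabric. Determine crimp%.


Formula: Crimp% = ((L_yarn - L_fabric) / L_fabric) * 100
Step 1: Extension = 43.1 - 41 = 2.1 cm
Step 2: Crimp% = (2.1 / 41) * 100
Step 3: Crimp% = 0.05122 * 100 = 5.122% ≈ 5.1%

5.1%


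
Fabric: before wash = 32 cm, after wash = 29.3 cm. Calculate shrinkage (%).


Formula: Shrinkage% = ((L_before - L_after) / L_before) * 100
Step 1: Shrinkage = 32 - 29.3 = 2.7 cm
Step 2: Shrinkage% = (2.7 / 32) * 100
Step 3: Shrinkage% = 0.084375 * 100 = 8.4375% ≈ 8.4%

8.4%


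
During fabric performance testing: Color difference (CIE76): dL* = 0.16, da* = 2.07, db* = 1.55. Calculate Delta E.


Formula: Delta E = sqrt(dL*^2 + da*^2 + db*^2)
Step 1: dL*^2 = 0.16^2 = 0.0256
Step 2: da*^2 = 2.07^2 = 4.2849
Step 3: db*^2 = 1.55^2 = 2.4025
Step 4: Sum = 0.0256 + 4.2849 + 2.4025 = 6.713
Step 5: Delta E = sqrt(6.713) = 2.59

2.59 Delta E


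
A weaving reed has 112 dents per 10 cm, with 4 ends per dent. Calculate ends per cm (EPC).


Formula: EPC = (dents per 10 cm * ends per dent) / 10
Step 1: Total ends per 10 cm = 112 * 4 = 448
Step 2: EPC = 448 / 10 = 44.8 ends/cm

44.8 ends/cm


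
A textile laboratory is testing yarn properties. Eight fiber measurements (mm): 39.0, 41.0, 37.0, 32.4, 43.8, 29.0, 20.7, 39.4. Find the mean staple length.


Formula: Mean = sum of lengths / count
Sum = 39.0 + 41.0 + 37.0 + 32.4 + 43.8 + 29.0 + 20.7 + 39.4
Sum = 282.3 mm
Mean = 282.3 / 8 = 35.29 mm

35.29 mm


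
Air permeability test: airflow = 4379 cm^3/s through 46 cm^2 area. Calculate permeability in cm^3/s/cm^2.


Formula: Air Permeability = Airflow / Test Area
AP = 4379 cm^3/s / 46 cm^2
AP = 95.2 cm^3/s/cm^2

95.2 cm^3/s/cm^2


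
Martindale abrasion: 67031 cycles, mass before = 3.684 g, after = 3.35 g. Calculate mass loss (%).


Formula: Mass loss% = ((m_before - m_after) / m_before) * 100
Step 1: Mass loss = 3.684 - 3.35 = 0.334 g
Step 2: Ratio = 0.334 / 3.684 = 0.0906623
Step 3: Mass loss% = 0.0906623 * 100 = 9.06623% ≈ 9.07%

9.07%


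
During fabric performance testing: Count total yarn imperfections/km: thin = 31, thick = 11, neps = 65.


Formula: Total = thin places + thick places + neps
Total = 31 + 11 + 65
Total = 107 imperfections/km

107 imperfections/km


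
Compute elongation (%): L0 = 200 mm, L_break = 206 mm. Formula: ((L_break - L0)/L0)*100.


Formula: Elongation (%) = ((L_break - L0) / L0) * 100
Step 1: Extension = 206 - 200 = 6 mm
Step 2: Elongation = (6 / 200) * 100
Step 3: Elongation = 0.03 * 100 = 3.0%

3.0%


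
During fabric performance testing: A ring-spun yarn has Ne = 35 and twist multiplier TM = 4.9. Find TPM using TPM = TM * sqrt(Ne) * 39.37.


Formula: TPM = TM * sqrt(Ne) * 39.37
Step 1: sqrt(Ne) = sqrt(35) = 5.9161
Step 2: TM * sqrt(Ne) = 4.9 * 5.9161 = 28.9889
Step 3: TPM = 28.9889 * 39.37 = 1141 twists/m

1141 twists/m


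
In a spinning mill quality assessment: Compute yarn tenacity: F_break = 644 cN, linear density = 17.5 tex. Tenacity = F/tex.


Formula: Tenacity = Breaking force / Linear density
Tenacity = 644 cN / 17.5 tex
Tenacity = 36.80 cN/tex

36.80 cN/tex


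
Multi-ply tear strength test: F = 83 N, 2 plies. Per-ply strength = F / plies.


Formula: Per-ply strength = Total force / Number of plies
Per-ply = 83 N / 2
Per-ply = 41.5 N

41.5 N


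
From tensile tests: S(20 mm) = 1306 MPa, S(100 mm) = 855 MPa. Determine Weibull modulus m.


Formula: m = ln(L1/L2) / ln(S2/S1)
Step 1: ln(L1/L2) = ln(20/100) = -1.60944
Step 2: S2/S1 = 855/1306 = 0.65467
Step 3: ln(S2/S1) = ln(0.65467) = -0.42362
Step 4: m = -1.60944 / -0.42362 = 3.80

3.80 (Weibull m)


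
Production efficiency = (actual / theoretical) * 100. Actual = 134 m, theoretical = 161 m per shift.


Formula: Efficiency% = (Actual output / Theoretical output) * 100
Efficiency% = (134 / 161) * 100
Efficiency% = 0.832298 * 100 = 83.2298% ≈ 83.2%

83.2%


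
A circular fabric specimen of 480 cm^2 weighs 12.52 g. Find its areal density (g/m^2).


Formula: GSM = mass_g / area_m2
Step 1: Convert area: 480 cm^2 = 480 / 10000 = 0.048 m^2
Step 2: GSM = 12.52 g / 0.048 m^2 = 260.8 g/m^2

260.8 g/m^2


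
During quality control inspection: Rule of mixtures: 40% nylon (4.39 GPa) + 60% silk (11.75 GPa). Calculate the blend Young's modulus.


Formula: Blend property = (fraction_A * property_A) + (fraction_B * property_B)
Step 1: Contribution A = 40/100 * 4.39 GPa = 1.756 GPa
Step 2: Contribution B = 60/100 * 11.75 GPa = 7.05 GPa
Step 3: Blend Young's modulus = 1.756 + 7.05 = 8.806 GPa

8.806 GPa


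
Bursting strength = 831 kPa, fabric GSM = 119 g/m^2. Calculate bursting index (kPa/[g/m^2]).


Formula: Bursting Index = Bursting Strength / Fabric GSM
BI = 831 kPa / 119 g/m^2
BI = 6.983 kPa/(g/m^2)

6.983 kPa/(g/m^2)


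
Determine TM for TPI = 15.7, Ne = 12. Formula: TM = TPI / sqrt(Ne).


Formula: TM = TPI / sqrt(Ne)
Step 1: sqrt(Ne) = sqrt(12) = 3.4641
Step 2: TM = 15.7 / 3.4641 = 4.53

4.53 TM


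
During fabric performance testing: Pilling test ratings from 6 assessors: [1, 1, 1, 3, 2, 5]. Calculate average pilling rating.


Formula: Mean = sum / count
Sum = 1 + 1 + 1 + 3 + 2 + 5 = 13
Mean = 13 / 6 = 2.2

2.2


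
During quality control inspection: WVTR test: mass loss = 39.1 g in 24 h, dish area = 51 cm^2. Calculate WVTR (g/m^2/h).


Formula: WVTR = mass_loss / (area * time)
Step 1: Convert area: 51 cm^2 = 0.0051 m^2
Step 2: WVTR = 39.1 g / (0.0051 m^2 * 24 h)
Step 3: WVTR = 39.1 / 0.1224 = 319.4 g/m^2/h

319.4 g/m^2/h


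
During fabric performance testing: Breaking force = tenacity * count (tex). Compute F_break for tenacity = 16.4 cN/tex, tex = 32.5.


Formula: Breaking force = Tenacity * Linear density
F = 16.4 cN/tex * 32.5 tex
F = 533.00 cN

533.00 cN


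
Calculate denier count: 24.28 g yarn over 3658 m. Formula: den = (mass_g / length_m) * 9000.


Formula: den = (mass_g / length_m) * 9000
Substituting: den = (24.28 / 3658) * 9000
Intermediate: 24.28 / 3658 = 0.00663751 g/m
den = 0.00663751 * 9000 = 59.7 denier

59.7 denier


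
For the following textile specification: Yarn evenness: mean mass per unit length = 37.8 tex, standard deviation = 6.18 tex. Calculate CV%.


Formula: CV% = (standard deviation / mean) * 100
Step 1: Ratio = 6.18 / 37.8 = 0.163492
Step 2: CV% = 0.163492 * 100 = 16.3492% ≈ 16.3%

16.3%


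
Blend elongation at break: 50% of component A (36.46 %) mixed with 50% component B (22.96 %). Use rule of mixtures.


Formula: Blend property = (fraction_A * property_A) + (fraction_B * property_B)
Step 1: Contribution A = 50/100 * 36.46 % = 18.23 %
Step 2: Contribution B = 50/100 * 22.96 % = 11.48 %
Step 3: Blend elongation at break = 18.23 + 11.48 = 29.71 %

29.71 %


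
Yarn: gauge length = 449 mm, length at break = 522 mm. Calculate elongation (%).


Formula: Elongation (%) = ((L_break - L0) / L0) * 100
Step 1: Extension = 522 - 449 = 73 mm
Step 2: Elongation = (73 / 449) * 100
Step 3: Elongation = 0.162584 * 100 = 16.2584% ≈ 16.3%

16.3%


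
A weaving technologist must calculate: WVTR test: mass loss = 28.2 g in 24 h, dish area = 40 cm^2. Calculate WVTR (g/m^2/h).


Formula: WVTR = mass_loss / (area * time)
Step 1: Convert area: 40 cm^2 = 0.004 m^2
Step 2: WVTR = 28.2 g / (0.004 m^2 * 24 h)
Step 3: WVTR = 28.2 / 0.096 = 293.8 g/m^2/h

293.8 g/m^2/h


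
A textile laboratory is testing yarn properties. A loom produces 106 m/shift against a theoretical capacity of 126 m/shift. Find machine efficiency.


Formula: Efficiency% = (Actual output / Theoretical output) * 100
Efficiency% = (106 / 126) * 100
Efficiency% = 0.84127 * 100 = 84.127% ≈ 84.1%

84.1%


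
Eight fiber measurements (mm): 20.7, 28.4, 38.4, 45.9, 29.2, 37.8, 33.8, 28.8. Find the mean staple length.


Formula: Mean = sum of lengths / count
Sum = 20.7 + 28.4 + 38.4 + 45.9 + 29.2 + 37.8 + 33.8 + 28.8
Sum = 263.0 mm
Mean = 263.0 / 8 = 32.88 mm

32.88 mm


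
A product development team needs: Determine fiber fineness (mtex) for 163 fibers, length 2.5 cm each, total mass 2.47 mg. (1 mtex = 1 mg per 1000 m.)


Formula: fineness (mtex) = mass (mg) / total length (km) = (mass_mg / total_length_m) * 1000
Step 1: Convert fiber length: 2.5 cm = 0.025 m
Step 2: Total fiber length = 163 * 0.025 = 4.075 m
Step 3: Linear density = 2.47 mg / 4.075 m = 0.6061 mg/m
Step 4: fineness = 0.6061 * 1000 = 606.1 mtex

606.1 mtex


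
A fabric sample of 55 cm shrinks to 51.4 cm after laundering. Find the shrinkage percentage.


Formula: Shrinkage% = ((L_before - L_after) / L_before) * 100
Step 1: Shrinkage = 55 - 51.4 = 3.6 cm
Step 2: Shrinkage% = (3.6 / 55) * 100
Step 3: Shrinkage% = 0.065455 * 100 = 6.5455% ≈ 6.5%

6.5%


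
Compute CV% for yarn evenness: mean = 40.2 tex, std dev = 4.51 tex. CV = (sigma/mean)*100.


Formula: CV% = (standard deviation / mean) * 100
Step 1: Ratio = 4.51 / 40.2 = 0.112189
Step 2: CV% = 0.112189 * 100 = 11.2189% ≈ 11.2%

11.2%


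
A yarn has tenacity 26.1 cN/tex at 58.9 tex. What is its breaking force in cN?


Formula: Breaking force = Tenacity * Linear density
F = 26.1 cN/tex * 58.9 tex
F = 1537.29 cN

1537.29 cN


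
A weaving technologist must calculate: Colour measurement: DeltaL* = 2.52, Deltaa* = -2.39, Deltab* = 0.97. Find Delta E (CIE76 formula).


Formula: Delta E = sqrt(dL*^2 + da*^2 + db*^2)
Step 1: dL*^2 = 2.52^2 = 6.3504
Step 2: da*^2 = (-2.39)^2 = 5.7121
Step 3: db*^2 = 0.97^2 = 0.9409
Step 4: Sum = 6.3504 + 5.7121 + 0.9409 = 13.0034
Step 5: Delta E = sqrt(13.0034) = 3.61

3.61 Delta E


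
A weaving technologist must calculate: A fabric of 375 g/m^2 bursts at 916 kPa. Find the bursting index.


Formula: Bursting Index = Bursting Strength / Fabric GSM
BI = 916 kPa / 375 g/m^2
BI = 2.443 kPa/(g/m^2)

2.443 kPa/(g/m^2)


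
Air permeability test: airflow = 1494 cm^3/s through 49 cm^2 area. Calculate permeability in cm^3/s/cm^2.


Formula: Air Permeability = Airflow / Test Area
AP = 1494 cm^3/s / 49 cm^2
AP = 30.5 cm^3/s/cm^2

30.5 cm^3/s/cm^2


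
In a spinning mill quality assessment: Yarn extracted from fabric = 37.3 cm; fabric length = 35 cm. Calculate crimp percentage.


Formula: Crimp% = ((L_yarn - L_fabric) / L_fabric) * 100
Step 1: Extension = 37.3 - 35 = 2.3 cm
Step 2: Crimp% = (2.3 / 35) * 100
Step 3: Crimp% = 0.065714 * 100 = 6.5714% ≈ 6.6%

6.6%


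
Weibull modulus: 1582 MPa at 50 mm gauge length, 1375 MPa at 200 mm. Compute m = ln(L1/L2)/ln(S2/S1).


Formula: m = ln(L1/L2) / ln(S2/S1)
Step 1: ln(L1/L2) = ln(50/200) = -1.38629
Step 2: S2/S1 = 1375/1582 = 0.86915
Step 3: ln(S2/S1) = ln(0.86915) = -0.14024
Step 4: m = -1.38629 / -0.14024 = 9.89

9.89 (Weibull m)


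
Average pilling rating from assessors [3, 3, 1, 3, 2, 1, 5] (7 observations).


Formula: Mean = sum / count
Sum = 3 + 3 + 1 + 3 + 2 + 1 + 5 = 18
Mean = 18 / 7 = 2.6

2.6


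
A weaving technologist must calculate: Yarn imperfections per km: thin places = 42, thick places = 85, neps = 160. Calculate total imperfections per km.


Formula: Total = thin places + thick places + neps
Total = 42 + 85 + 160
Total = 287 imperfections/km

287 imperfections/km


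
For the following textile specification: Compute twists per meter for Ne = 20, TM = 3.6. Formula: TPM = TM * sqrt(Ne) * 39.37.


Formula: TPM = TM * sqrt(Ne) * 39.37
Step 1: sqrt(Ne) = sqrt(20) = 4.4721
Step 2: TM * sqrt(Ne) = 3.6 * 4.4721 = 16.0996
Step 3: TPM = 16.0996 * 39.37 = 634 twists/m

634 twists/m


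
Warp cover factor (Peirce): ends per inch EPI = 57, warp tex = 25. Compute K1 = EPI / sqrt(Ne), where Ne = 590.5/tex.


Formula: K1 = EPI / sqrt(Ne), with Ne = 590.5 / tex_warp
Step 1: Ne = 590.5 / 25 = 23.62
Step 2: sqrt(Ne) = sqrt(23.62) = 4.86
Step 3: K1 = 57 / 4.86 = 11.7

11.7


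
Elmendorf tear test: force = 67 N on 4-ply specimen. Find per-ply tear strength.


Formula: Per-ply strength = Total force / Number of plies
Per-ply = 67 N / 4
Per-ply = 16.75 N

16.75 N


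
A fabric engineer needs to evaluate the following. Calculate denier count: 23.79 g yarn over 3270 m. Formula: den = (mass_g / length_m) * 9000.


Formula: den = (mass_g / length_m) * 9000
Substituting: den = (23.79 / 3270) * 9000
Intermediate: 23.79 / 3270 = 0.00727523 g/m
den = 0.00727523 * 9000 = 65.5 denier

65.5 denier


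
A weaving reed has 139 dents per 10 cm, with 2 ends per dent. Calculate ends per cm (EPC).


Formula: EPC = (dents per 10 cm * ends per dent) / 10
Step 1: Total ends per 10 cm = 139 * 2 = 278
Step 2: EPC = 278 / 10 = 27.8 ends/cm

27.8 ends/cm


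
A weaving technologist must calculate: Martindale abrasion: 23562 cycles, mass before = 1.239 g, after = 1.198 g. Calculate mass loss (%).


Formula: Mass loss% = ((m_before - m_after) / m_before) * 100
Step 1: Mass loss = 1.239 - 1.198 = 0.041 g
Step 2: Ratio = 0.041 / 1.239 = 0.0330912
Step 3: Mass loss% = 0.0330912 * 100 = 3.30912% ≈ 3.31%

3.31%


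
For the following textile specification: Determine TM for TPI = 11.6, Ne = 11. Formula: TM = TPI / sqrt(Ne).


Formula: TM = TPI / sqrt(Ne)
Step 1: sqrt(Ne) = sqrt(11) = 3.3166
Step 2: TM = 11.6 / 3.3166 = 3.50

3.50 TM


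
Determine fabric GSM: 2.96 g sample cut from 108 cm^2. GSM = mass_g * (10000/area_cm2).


Formula: GSM = mass_g / area_m2
Step 1: Convert area: 108 cm^2 = 108 / 10000 = 0.0108 m^2
Step 2: GSM = 2.96 g / 0.0108 m^2 = 274.1 g/m^2

274.1 g/m^2


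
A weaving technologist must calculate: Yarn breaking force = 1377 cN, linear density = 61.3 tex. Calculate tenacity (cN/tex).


Formula: Tenacity = Breaking force / Linear density
Tenacity = 1377 cN / 61.3 tex
Tenacity = 22.46 cN/tex

22.46 cN/tex


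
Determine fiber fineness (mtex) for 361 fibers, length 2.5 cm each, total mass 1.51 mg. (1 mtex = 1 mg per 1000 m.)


Formula: fineness (mtex) = mass (mg) / total length (km) = (mass_mg / total_length_m) * 1000
Step 1: Convert fiber length: 2.5 cm = 0.025 m
Step 2: Total fiber length = 361 * 0.025 = 9.025 m
Step 3: Linear density = 1.51 mg / 9.025 m = 0.1673 mg/m
Step 4: fineness = 0.1673 * 1000 = 167.3 mtex

167.3 mtex
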